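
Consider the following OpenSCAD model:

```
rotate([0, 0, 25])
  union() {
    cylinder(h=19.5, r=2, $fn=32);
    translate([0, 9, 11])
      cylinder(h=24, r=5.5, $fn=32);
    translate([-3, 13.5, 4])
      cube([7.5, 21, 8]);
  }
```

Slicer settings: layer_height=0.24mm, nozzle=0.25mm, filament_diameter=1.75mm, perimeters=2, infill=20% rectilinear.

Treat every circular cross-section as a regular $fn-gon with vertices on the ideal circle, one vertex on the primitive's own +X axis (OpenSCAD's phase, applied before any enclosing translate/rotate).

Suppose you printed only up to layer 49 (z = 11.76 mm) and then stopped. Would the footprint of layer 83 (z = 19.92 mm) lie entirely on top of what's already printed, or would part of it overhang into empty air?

entirely on top

Compare the two slices. At z = 11.76: the cylinder: section is a regular 32-gon, circumradius r=2 (area = (32/2)·2.000²·sin(360°/32) = 12.49 mm²); the r=5.5 cylinder at (0, 9) contributes a regular 32-gon of circumradius 5.5 (area = (32/2)·5.500²·sin(360°/32) = 94.42 mm²); the 7.5×21 cube at (-3, 13.5) contributes its full rectangle (area 157.50 mm²); Combining (union): the regions partially overlap — summed areas 264.41 mm² minus the doubly-counted overlap 4.18 mm² gives 260.23 mm² — area = 260.23 mm²; (rotated 25° about Z; rotation is an isometry so areas/perimeters/island counts are preserved). At z = 19.92: the cylinder is not intersected at this z (z outside [0, 19.5]); the cylinder at (0, 9): section is a regular 32-gon, circumradius r=5.5 (area = (32/2)·5.500²·sin(360°/32) = 94.42 mm²); the cube at (-3, 13.5) is not intersected at this z (z outside [4, 12]); Combining (union): only the r=5.5 cylinder at (0, 9) is present, so the union is just that shape — area = 94.42 mm²; (rotated 25° about Z; rotation is an isometry so areas/perimeters/island counts are preserved). Checking containment: the cross-section at z = 19.92 is a subset of the cross-section at z = 11.76.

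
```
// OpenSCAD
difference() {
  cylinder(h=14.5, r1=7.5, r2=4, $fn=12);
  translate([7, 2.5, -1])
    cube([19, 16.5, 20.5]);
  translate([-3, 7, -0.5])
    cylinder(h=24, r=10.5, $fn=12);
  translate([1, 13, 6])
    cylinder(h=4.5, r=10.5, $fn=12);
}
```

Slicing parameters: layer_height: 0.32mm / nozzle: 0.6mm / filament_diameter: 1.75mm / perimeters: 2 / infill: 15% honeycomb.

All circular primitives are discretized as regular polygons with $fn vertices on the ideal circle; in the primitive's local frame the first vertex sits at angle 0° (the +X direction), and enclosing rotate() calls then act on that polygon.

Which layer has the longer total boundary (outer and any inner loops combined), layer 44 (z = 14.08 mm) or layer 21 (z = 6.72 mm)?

layer 21 (z = 6.72 mm)

Layer 44 (z = 14.08): the cone: at t=0.971 of its height the radius interpolates to r₁+(r₂−r₁)t = 4.101, giving a regular 12-gon of that circumradius (perimeter = 2·12·4.101·sin(180°/12) = 25.48 mm); the cube at (7, 2.5) (footprint 19×16.5) is included at this height (perimeter 71.00 mm); the cylinder at (-3, 7): section is a regular 12-gon, circumradius r=10.5 (perimeter = 2·12·10.500·sin(180°/12) = 65.22 mm); the cylinder at (1, 13) is not intersected at this z (z outside [6, 10.5]); Subtracting the remaining from the first: starting from the cone, the 19×16.5 cube at (7, 2.5) misses the remaining region (no effect); the r=10.5 cylinder at (-3, 7) partially overlaps it — only the 43.60 mm² overlap (of its 330.75 mm²) is removed, clipping the outline — boundary = 15.69 mm. So its perimeter = 15.69 mm. Layer 21 (z = 6.72): the cone: at t=0.463 of its height the radius interpolates to r₁+(r₂−r₁)t = 5.878, giving a regular 12-gon of that circumradius (perimeter = 2·12·5.878·sin(180°/12) = 36.51 mm); the cube at (7, 2.5) is present — its section is the full 19×16.5 rectangle (perimeter 71.00 mm); the r=10.5 cylinder at (-3, 7) contributes a regular 12-gon of circumradius 10.5 (perimeter = 2·12·10.500·sin(180°/12) = 65.22 mm); the r=10.5 cylinder at (1, 13) contributes a regular 12-gon of circumradius 10.5 (perimeter = 2·12·10.500·sin(180°/12) = 65.22 mm); After the difference (first − rest): starting from the cone, the 19×16.5 cube at (7, 2.5) misses the remaining region (no effect); the r=10.5 cylinder at (-3, 7) partially overlaps it — only the 75.66 mm² overlap (of its 330.75 mm²) is removed, clipping the outline; the r=10.5 cylinder at (1, 13) misses the remaining region (no effect) — boundary = 28.73 mm. So its perimeter = 28.73 mm. Layer 21 is larger (28.73 vs 15.69 mm).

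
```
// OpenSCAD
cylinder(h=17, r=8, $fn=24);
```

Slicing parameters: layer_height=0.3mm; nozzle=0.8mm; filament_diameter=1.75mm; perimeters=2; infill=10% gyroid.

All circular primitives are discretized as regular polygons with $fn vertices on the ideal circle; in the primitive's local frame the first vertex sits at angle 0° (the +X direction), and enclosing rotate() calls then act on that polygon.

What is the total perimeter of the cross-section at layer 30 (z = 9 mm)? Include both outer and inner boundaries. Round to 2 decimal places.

50.12 mm

At z = 9 mm: the cylinder: section is a regular 24-gon, circumradius r=8 (perimeter = 2·24·8.000·sin(180°/24) = 50.12 mm). Overall, the cross-section is a single solid region. Total boundary length (outer) = 50.12 mm.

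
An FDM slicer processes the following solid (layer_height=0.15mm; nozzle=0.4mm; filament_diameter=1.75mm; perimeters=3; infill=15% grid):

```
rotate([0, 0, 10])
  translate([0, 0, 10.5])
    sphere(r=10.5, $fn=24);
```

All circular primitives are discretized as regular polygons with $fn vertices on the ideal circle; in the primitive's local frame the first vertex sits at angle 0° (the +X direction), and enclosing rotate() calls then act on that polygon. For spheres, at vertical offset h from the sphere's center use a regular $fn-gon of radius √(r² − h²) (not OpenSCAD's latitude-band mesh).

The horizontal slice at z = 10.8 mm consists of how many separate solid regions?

1

At z = 10.8 mm: the r=10.5 sphere slices to a regular 24-gon of circumradius 10.496 (√(r²−h²) with h=0.3 from center); (whole slice rotated 10° about Z — lengths, areas and connectivity unchanged). The result has 1 disconnected region.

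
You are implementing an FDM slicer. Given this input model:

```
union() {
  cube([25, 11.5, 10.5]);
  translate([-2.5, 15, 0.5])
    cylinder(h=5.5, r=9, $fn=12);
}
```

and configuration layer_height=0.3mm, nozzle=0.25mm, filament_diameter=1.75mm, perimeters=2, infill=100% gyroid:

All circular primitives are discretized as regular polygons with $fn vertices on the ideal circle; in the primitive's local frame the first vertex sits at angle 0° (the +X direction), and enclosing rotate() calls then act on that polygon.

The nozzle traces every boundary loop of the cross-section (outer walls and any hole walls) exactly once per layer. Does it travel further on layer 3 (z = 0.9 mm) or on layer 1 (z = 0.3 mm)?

layer 3 (z = 0.9 mm)

Layer 3 (z = 0.9): the cube is present — its section is the full 25×11.5 rectangle (perimeter 73.00 mm); the cylinder at (-2.5, 15): section is a regular 12-gon, circumradius r=9 (perimeter = 2·12·9.000·sin(180°/12) = 55.90 mm); Taking the union: the regions partially overlap (shared area 17.98 mm²), so the edge portions inside another operand are dropped and the merged outline is re-measured after clipping — boundary = 110.75 mm. So its perimeter = 110.75 mm. Layer 1 (z = 0.3): the cube (footprint 25×11.5) is included at this height (perimeter 73.00 mm); the cylinder at (-2.5, 15) is absent (z outside [0.5, 6]); Combining (union): only the 25×11.5 cube is present, so the union is just that shape — boundary = 73.00 mm. So its perimeter = 73.00 mm. Layer 3 is larger (110.75 vs 73.00 mm).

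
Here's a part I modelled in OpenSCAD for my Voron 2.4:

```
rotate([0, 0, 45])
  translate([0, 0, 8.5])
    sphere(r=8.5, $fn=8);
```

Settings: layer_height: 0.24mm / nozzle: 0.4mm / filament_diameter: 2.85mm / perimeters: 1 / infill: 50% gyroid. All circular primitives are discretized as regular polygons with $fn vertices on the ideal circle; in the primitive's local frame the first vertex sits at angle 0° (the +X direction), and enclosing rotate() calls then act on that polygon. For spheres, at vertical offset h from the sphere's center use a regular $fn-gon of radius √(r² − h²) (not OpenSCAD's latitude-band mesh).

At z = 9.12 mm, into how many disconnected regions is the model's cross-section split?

1

At z = 9.12 mm: the sphere: section is a regular 8-gon, circumradius = √(r²−h²) = √(8.5²−0.62²) = 8.477; (rotated 45° about Z; rotation is an isometry so areas/perimeters/island counts are preserved). The result has 1 disconnected region.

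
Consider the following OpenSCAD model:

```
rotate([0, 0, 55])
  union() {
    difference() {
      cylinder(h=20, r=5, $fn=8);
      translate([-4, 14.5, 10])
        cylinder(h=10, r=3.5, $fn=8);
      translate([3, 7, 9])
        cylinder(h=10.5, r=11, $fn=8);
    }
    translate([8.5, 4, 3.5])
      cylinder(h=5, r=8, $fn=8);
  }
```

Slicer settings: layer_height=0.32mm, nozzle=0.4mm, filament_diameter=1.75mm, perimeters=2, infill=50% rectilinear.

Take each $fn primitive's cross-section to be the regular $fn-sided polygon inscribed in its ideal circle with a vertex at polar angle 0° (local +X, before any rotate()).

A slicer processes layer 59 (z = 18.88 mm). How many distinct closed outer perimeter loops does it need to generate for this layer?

At z = 18.88 mm: the r=5 cylinder gives a regular 8-gon of circumradius 5 (constant along its height); the r=3.5 cylinder at (-4, 14.5) gives a regular 8-gon of circumradius 3.5 (constant along its height); the cylinder at (3, 7): section is a regular 8-gon, circumradius r=11; Taking the first minus the rest: starting from the r=5 cylinder, the r=3.5 cylinder at (-4, 14.5) misses the remaining region (no effect); the r=11 cylinder at (3, 7) partially overlaps it — only the 58.49 mm² overlap (of its 342.24 mm²) is removed, clipping the outline — 1 connected region; the cylinder at (8.5, 4) is absent (z outside [3.5, 8.5]); Merging all regions: only the result so far is present, so the union is just that shape — 1 connected region; (rotated 55° about Z; rotation is an isometry so areas/perimeters/island counts are preserved). The result has 1 disconnected region.

1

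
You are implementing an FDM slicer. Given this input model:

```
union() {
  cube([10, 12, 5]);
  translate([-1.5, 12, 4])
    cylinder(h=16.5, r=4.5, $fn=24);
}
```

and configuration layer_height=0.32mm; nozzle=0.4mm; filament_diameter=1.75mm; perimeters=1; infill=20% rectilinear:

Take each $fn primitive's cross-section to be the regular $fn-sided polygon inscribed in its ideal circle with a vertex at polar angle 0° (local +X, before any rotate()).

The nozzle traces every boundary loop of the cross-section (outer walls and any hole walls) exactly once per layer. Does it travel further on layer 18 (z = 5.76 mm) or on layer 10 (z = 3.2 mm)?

Layer 18 (z = 5.76): the cube is not intersected at this z (z outside [0, 5]); the r=4.5 cylinder at (-1.5, 12) gives a regular 24-gon of circumradius 4.5 (constant along its height) (perimeter = 2·24·4.500·sin(180°/24) = 28.19 mm); Taking the union: only the r=4.5 cylinder at (-1.5, 12) is present, so the union is just that shape — boundary = 28.19 mm. So its perimeter = 28.19 mm. Layer 10 (z = 3.2): the cube is present — its section is the full 10×12 rectangle (perimeter 44.00 mm); the cylinder at (-1.5, 12) does not reach this height (z outside [4, 20.5]); Taking the union: only the 10×12 cube is present, so the union is just that shape — boundary = 44.00 mm. So its perimeter = 44.00 mm. Layer 10 is larger (44.00 vs 28.19 mm).

layer 10 (z = 3.2 mm)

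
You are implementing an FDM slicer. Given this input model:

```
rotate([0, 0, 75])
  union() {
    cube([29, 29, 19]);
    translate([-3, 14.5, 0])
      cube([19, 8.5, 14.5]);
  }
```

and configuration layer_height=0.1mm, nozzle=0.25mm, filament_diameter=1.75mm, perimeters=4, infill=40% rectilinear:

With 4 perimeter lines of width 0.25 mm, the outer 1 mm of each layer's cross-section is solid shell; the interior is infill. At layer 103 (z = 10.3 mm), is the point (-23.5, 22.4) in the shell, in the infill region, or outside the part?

shell

At z = 10.3 mm: the cube is present — its section is the full 29×29 rectangle; the cube at (-3, 14.5) is present — its section is the full 19×8.5 rectangle; Taking the union: the regions partially overlap (shared area 136.00 mm²), so overlapping operands fuse into one piece — 1 connected region; (rotated 75° about Z; rotation is an isometry so areas/perimeters/island counts are preserved). Overall, the cross-section is a single solid region. Undo the 75° rotation: the query point maps to (15.554, 28.497) in the un-rotated model frame. The nearest boundary edge runs (0.00, 29.00)→(29.00, 29.00); distance from the point to it = 0.50 mm. The point is inside the cross-section, 0.50 mm from the nearest boundary — within the 1 mm shell band (4 × 0.25).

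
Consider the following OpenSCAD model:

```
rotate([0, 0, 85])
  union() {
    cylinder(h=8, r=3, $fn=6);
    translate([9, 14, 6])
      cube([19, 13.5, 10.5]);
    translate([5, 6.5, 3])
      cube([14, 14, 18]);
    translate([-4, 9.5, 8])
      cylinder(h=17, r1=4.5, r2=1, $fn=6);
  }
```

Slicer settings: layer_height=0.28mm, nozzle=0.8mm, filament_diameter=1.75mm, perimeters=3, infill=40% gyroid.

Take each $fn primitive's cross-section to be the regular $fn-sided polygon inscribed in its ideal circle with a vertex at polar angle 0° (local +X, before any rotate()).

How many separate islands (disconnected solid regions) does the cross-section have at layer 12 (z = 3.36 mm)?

At z = 3.36 mm: the cylinder: section is a regular 6-gon, circumradius r=3; the cube at (9, 14) does not reach this height (z outside [6, 16.5]); the cube at (5, 6.5) (footprint 14×14) is included at this height; the cone at (-4, 9.5) is not intersected at this z (z outside [8, 25]); Taking the union: the 2 present regions are separate (no shared area or edge), so areas and boundary lengths simply add and each stays a separate island — 2 connected regions; (rotated 85° about Z; rotation is an isometry so areas/perimeters/island counts are preserved). Overall, the cross-section has 2 separate islands. Island count = 2.

2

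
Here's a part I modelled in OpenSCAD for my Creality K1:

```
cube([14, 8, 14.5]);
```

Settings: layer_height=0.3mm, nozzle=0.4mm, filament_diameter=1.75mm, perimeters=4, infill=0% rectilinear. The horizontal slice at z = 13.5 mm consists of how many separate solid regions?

1

At z = 13.5 mm: the 14×8 cube contributes its full rectangle. The result has 1 disconnected region.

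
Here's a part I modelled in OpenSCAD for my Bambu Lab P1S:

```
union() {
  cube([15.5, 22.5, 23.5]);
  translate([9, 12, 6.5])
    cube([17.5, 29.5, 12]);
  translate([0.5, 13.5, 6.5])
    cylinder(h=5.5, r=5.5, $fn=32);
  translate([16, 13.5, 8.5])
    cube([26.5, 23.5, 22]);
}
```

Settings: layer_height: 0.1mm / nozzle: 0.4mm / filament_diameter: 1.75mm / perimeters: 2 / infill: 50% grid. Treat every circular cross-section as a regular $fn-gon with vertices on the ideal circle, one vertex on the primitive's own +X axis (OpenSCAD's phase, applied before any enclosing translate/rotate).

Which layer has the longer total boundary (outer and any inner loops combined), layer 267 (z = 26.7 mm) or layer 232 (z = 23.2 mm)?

Layer 267 (z = 26.7): the cube is not intersected at this z (z outside [0, 23.5]); the cube at (9, 12) is absent (z outside [6.5, 18.5]); the cylinder at (0.5, 13.5) is absent (z outside [6.5, 12]); the cube at (16, 13.5) is present — its section is the full 26.5×23.5 rectangle (perimeter 100.00 mm); Combining (union): only the 26.5×23.5 cube at (16, 13.5) is present, so the union is just that shape — boundary = 100.00 mm. So its perimeter = 100.00 mm. Layer 232 (z = 23.2): the cube is present — its section is the full 15.5×22.5 rectangle (perimeter 76.00 mm); the cube at (9, 12) is absent (z outside [6.5, 18.5]); the cylinder at (0.5, 13.5) does not reach this height (z outside [6.5, 12]); the cube at (16, 13.5) (footprint 26.5×23.5) is included at this height (perimeter 100.00 mm); Merging all regions: the 2 present regions are separate (no shared area or edge), so areas and boundary lengths simply add and each stays a separate island — boundary = 176.00 mm. So its perimeter = 176.00 mm. Layer 232 is larger (176.00 vs 100.00 mm).

layer 232 (z = 23.2 mm)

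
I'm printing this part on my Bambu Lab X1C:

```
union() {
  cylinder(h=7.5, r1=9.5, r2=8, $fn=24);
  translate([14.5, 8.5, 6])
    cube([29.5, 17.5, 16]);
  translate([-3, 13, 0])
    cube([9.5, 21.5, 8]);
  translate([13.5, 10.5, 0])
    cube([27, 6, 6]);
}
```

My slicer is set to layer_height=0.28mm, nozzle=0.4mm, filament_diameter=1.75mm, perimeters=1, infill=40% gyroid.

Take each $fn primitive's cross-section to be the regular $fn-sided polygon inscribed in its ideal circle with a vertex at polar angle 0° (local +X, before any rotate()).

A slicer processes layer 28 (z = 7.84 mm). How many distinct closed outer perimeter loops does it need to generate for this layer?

At z = 7.84 mm: the cone is not intersected at this z (z outside [0, 7.5]); the cube at (14.5, 8.5) (footprint 29.5×17.5) is included at this height; the cube at (-3, 13) (footprint 9.5×21.5) is included at this height; the cube at (13.5, 10.5) is not intersected at this z (z outside [0, 6]); Merging all regions: the 2 present regions are separate (no shared area or edge), so areas and boundary lengths simply add and each stays a separate island — 2 connected regions. The result has 2 disconnected regions.

2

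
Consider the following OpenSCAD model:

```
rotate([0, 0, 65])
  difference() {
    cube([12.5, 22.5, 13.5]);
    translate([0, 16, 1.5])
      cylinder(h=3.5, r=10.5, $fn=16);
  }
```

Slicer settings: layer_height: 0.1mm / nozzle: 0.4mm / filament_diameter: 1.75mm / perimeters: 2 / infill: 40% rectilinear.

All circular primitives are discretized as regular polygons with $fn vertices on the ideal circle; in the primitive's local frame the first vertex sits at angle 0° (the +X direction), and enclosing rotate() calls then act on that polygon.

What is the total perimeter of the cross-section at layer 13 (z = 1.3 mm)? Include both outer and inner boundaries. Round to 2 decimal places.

70.00 mm

At z = 1.3 mm: the cube is present — its section is the full 12.5×22.5 rectangle (perimeter 70.00 mm); the cylinder at (0, 16) is not intersected at this z (z outside [1.5, 5]); Subtracting the remaining from the first: none of the subtracted shapes is present at this height, so the 12.5×22.5 cube is unchanged — boundary = 70.00 mm; (whole slice rotated 65° about Z — lengths, areas and connectivity unchanged). Overall, the cross-section is a single solid region. Total boundary length (outer) = 70.00 mm.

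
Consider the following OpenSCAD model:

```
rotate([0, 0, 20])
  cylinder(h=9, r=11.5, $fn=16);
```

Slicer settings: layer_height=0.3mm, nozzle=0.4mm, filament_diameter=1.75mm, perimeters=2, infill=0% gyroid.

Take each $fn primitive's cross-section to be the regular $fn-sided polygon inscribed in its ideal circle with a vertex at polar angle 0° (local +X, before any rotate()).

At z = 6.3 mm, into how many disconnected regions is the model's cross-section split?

At z = 6.3 mm: the r=11.5 cylinder gives a regular 16-gon of circumradius 11.5 (constant along its height); (whole slice rotated 20° about Z — lengths, areas and connectivity unchanged). The result has 1 disconnected region.

1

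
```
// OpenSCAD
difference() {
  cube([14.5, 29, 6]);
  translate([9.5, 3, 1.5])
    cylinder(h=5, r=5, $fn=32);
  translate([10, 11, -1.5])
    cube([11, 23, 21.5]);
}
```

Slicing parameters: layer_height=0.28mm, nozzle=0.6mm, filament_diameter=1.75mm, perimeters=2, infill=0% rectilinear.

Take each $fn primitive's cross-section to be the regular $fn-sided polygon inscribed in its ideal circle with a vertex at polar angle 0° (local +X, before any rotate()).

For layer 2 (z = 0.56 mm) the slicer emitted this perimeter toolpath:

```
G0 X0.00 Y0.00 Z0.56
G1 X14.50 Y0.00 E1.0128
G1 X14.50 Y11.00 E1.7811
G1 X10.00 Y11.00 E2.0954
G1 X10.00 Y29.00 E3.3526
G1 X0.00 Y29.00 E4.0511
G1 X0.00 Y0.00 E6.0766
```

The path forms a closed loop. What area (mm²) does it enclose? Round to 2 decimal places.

339.50 mm²

Apply the shoelace formula to the sequence of (X, Y) vertices; enclosed area = 339.50 mm².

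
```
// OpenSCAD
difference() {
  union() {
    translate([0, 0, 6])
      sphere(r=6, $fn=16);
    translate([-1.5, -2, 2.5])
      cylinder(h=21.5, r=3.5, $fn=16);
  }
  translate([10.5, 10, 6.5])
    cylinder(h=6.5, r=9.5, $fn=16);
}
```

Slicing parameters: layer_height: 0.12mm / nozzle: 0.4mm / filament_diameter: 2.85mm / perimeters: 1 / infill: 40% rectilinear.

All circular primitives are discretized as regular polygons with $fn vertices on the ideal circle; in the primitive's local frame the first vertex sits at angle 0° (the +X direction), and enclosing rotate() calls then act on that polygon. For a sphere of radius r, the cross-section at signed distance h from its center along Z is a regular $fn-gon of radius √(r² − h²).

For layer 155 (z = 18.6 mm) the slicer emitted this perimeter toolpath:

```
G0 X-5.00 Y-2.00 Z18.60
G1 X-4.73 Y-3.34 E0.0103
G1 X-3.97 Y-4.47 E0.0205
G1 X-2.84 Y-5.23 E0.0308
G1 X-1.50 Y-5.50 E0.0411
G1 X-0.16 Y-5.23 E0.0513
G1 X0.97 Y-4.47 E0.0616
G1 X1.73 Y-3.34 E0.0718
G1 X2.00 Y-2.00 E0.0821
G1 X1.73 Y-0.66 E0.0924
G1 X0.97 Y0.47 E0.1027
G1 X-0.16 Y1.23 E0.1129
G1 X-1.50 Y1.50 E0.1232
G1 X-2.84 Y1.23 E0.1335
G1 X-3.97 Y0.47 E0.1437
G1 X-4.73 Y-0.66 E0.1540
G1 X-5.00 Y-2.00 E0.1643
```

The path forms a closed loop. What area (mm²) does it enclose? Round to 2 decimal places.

37.43 mm²

Apply the shoelace formula to the sequence of (X, Y) vertices; enclosed area = 37.43 mm².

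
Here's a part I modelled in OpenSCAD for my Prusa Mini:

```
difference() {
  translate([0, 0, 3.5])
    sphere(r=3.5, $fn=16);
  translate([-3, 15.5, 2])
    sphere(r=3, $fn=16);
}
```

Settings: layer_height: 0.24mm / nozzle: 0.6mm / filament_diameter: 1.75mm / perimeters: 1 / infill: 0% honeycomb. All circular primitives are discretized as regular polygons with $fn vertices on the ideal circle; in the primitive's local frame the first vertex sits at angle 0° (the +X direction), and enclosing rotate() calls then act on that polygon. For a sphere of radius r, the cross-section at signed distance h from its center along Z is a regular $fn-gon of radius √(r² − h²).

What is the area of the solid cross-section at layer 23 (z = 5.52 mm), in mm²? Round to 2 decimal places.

At z = 5.52 mm: the sphere: section is a regular 16-gon, circumradius = √(r²−h²) = √(3.5²−2.02²) = 2.858 (area = (16/2)·2.858²·sin(360°/16) = 25.01 mm²); the sphere at (-3, 15.5) does not reach this height (|z−center|=3.520 > r=3); After the difference (first − rest): none of the subtracted shapes is present at this height, so the r=3.5 sphere is unchanged — area = 25.01 mm². Overall, the cross-section is a single solid region. Net area = 25.01 mm².

25.01 mm²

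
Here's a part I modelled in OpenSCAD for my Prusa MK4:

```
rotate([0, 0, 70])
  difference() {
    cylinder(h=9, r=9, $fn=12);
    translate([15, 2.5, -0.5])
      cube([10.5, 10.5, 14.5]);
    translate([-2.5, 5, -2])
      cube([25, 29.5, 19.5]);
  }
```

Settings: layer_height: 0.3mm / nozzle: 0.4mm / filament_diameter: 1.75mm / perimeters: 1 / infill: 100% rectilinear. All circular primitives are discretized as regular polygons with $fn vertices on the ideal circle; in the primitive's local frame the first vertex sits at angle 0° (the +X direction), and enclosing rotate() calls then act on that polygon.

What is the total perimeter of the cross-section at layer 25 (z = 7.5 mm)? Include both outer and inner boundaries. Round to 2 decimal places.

57.83 mm

At z = 7.5 mm: the r=9 cylinder contributes a regular 12-gon of circumradius 9 (perimeter = 2·12·9.000·sin(180°/12) = 55.90 mm); the cube at (15, 2.5) is present — its section is the full 10.5×10.5 rectangle (perimeter 42.00 mm); the cube at (-2.5, 5) (footprint 25×29.5) is included at this height (perimeter 109.00 mm); Taking the first minus the rest: starting from the r=9 cylinder, the 10.5×10.5 cube at (15, 2.5) misses the remaining region (no effect); the 25×29.5 cube at (-2.5, 5) partially overlaps it — only the 28.35 mm² overlap (of its 737.50 mm²) is removed, clipping the outline — boundary = 57.83 mm; (whole slice rotated 70° about Z — lengths, areas and connectivity unchanged). Overall, the cross-section is a single solid region. Total boundary length (outer) = 57.83 mm.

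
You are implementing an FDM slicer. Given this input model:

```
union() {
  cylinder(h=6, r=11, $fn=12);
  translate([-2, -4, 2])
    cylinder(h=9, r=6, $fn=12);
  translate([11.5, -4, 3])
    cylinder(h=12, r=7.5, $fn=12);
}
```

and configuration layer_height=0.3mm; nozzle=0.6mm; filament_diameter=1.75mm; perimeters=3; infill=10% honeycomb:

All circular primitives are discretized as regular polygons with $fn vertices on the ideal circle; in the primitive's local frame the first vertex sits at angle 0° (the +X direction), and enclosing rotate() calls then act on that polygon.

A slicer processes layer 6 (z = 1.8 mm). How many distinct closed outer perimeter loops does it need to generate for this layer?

At z = 1.8 mm: the cylinder: section is a regular 12-gon, circumradius r=11; the cylinder at (-2, -4) is absent (z outside [2, 11]); the cylinder at (11.5, -4) does not reach this height (z outside [3, 15]); Taking the union: only the r=11 cylinder is present, so the union is just that shape — 1 connected region. The result has 1 disconnected region.

1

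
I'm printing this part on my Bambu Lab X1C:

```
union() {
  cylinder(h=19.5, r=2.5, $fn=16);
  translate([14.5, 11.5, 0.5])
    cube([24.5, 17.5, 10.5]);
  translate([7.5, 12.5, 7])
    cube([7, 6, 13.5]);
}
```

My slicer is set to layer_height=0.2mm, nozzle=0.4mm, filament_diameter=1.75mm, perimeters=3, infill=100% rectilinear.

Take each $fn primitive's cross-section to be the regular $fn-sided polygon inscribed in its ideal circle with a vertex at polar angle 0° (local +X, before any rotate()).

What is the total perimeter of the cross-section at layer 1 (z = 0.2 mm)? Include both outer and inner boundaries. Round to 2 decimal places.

At z = 0.2 mm: the cylinder: section is a regular 16-gon, circumradius r=2.5 (perimeter = 2·16·2.500·sin(180°/16) = 15.61 mm); the cube at (14.5, 11.5) is absent (z outside [0.5, 11]); the cube at (7.5, 12.5) is not intersected at this z (z outside [7, 20.5]); Combining (union): only the r=2.5 cylinder is present, so the union is just that shape — boundary = 15.61 mm. Overall, the cross-section is a single solid region. Total boundary length (outer) = 15.61 mm.

15.61 mm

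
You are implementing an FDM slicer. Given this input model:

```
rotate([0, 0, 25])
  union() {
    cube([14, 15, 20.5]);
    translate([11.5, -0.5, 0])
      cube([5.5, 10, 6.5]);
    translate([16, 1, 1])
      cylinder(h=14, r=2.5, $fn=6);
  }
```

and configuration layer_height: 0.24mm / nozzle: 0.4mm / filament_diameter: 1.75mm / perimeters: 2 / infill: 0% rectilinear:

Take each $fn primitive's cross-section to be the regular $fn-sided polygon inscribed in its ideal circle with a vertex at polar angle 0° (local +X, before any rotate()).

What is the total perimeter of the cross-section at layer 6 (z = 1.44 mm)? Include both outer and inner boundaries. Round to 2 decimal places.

67.22 mm

At z = 1.44 mm: the 14×15 cube contributes its full rectangle (perimeter 58.00 mm); the cube at (11.5, -0.5) is present — its section is the full 5.5×10 rectangle (perimeter 31.00 mm); the r=2.5 cylinder at (16, 1) contributes a regular 6-gon of circumradius 2.5 (perimeter = 2·6·2.500·sin(180°/6) = 15.00 mm); Merging all regions: the regions partially overlap (shared area 34.58 mm²), so the edge portions inside another operand are dropped and the merged outline is re-measured after clipping — boundary = 67.22 mm; (whole slice rotated 25° about Z — lengths, areas and connectivity unchanged). Overall, the cross-section is a single solid region. Total boundary length (outer) = 67.22 mm.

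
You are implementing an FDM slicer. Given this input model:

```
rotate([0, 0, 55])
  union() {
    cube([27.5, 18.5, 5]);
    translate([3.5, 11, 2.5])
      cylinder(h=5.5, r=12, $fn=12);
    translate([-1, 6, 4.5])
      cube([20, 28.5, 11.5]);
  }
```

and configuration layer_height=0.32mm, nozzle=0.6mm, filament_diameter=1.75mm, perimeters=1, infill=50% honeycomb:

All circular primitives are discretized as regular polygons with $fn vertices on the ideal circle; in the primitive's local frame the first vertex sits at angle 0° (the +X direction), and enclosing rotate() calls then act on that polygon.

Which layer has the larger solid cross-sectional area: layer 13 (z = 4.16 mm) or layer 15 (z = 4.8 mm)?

layer 15 (z = 4.8 mm)

Layer 13 (z = 4.16): the 27.5×18.5 cube contributes its full rectangle (area 508.75 mm²); the r=12 cylinder at (3.5, 11) gives a regular 12-gon of circumradius 12 (constant along its height) (area = (12/2)·12.000²·sin(360°/12) = 432.00 mm²); the cube at (-1, 6) does not reach this height (z outside [4.5, 16]); Combining (union): the regions partially overlap — summed areas 940.75 mm² minus the doubly-counted overlap 252.52 mm² gives 688.23 mm² — area = 688.23 mm²; (rotated 55° about Z; rotation is an isometry so areas/perimeters/island counts are preserved). So its area = 688.23 mm². Layer 15 (z = 4.8): the 27.5×18.5 cube contributes its full rectangle (area 508.75 mm²); the cylinder at (3.5, 11): section is a regular 12-gon, circumradius r=12 (area = (12/2)·12.000²·sin(360°/12) = 432.00 mm²); the 20×28.5 cube at (-1, 6) contributes its full rectangle (area 570.00 mm²); Combining (union): the regions partially overlap — summed areas 1510.75 mm² minus the doubly-counted overlap 546.42 mm² gives 964.33 mm² — area = 964.33 mm²; (rotated 55° about Z; rotation is an isometry so areas/perimeters/island counts are preserved). So its area = 964.33 mm². Layer 15 is larger (964.33 vs 688.23 mm²).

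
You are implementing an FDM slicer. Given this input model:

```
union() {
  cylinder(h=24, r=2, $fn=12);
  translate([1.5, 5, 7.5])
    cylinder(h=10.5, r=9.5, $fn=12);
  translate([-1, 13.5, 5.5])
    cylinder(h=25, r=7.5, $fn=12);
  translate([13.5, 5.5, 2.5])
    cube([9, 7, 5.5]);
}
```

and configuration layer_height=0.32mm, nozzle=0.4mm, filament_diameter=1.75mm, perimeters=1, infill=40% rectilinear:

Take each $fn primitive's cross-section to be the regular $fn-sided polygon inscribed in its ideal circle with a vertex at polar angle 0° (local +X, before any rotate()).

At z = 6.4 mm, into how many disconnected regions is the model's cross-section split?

At z = 6.4 mm: the cylinder: section is a regular 12-gon, circumradius r=2; the cylinder at (1.5, 5) does not reach this height (z outside [7.5, 18]); the cylinder at (-1, 13.5): section is a regular 12-gon, circumradius r=7.5; the 9×7 cube at (13.5, 5.5) contributes its full rectangle; Combining (union): the 3 present regions are separate (no shared area or edge), so areas and boundary lengths simply add and each stays a separate island — 3 connected regions. The result has 3 disconnected regions.

3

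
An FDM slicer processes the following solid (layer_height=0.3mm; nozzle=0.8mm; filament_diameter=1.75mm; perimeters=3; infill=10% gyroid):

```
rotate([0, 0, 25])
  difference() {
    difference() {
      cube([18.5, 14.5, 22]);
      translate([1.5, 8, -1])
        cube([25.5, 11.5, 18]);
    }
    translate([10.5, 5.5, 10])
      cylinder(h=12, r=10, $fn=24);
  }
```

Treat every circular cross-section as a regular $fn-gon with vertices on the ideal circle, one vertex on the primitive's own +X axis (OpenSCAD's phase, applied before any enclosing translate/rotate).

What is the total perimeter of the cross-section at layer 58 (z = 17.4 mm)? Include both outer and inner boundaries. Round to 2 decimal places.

52.21 mm

At z = 17.4 mm: the cube (footprint 18.5×14.5) is included at this height (perimeter 66.00 mm); the cube at (1.5, 8) is absent (z outside [-1, 17]); Subtracting the remaining from the first: none of the subtracted shapes is present at this height, so the 18.5×14.5 cube is unchanged — boundary = 66.00 mm; the r=10 cylinder at (10.5, 5.5) contributes a regular 24-gon of circumradius 10 (perimeter = 2·24·10.000·sin(180°/24) = 62.65 mm); Subtracting the remaining from the first: starting from the result so far, the r=10 cylinder at (10.5, 5.5) partially overlaps it — only the 237.90 mm² overlap (of its 310.58 mm²) is removed, clipping the outline — boundary = 52.21 mm; (whole slice rotated 25° about Z — lengths, areas and connectivity unchanged). Overall, the cross-section has 2 separate islands. Total boundary length (outer) = 52.21 mm.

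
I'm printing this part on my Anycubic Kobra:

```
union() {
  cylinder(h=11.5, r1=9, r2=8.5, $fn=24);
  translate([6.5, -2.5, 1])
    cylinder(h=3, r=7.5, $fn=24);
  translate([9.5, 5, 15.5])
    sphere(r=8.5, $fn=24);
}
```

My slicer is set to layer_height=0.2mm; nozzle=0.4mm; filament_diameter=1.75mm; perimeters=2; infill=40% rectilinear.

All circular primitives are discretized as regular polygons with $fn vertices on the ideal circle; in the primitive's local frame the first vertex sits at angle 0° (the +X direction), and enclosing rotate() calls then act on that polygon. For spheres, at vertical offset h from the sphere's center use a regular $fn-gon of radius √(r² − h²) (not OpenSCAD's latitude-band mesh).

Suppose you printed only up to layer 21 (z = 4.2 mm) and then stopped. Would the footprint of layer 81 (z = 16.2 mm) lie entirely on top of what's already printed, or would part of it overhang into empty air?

part overhangs

Compare the two slices. At z = 4.2: the cone: at t=0.365 of its height the radius interpolates to r₁+(r₂−r₁)t = 8.817, giving a regular 24-gon of that circumradius (area = (24/2)·8.817²·sin(360°/24) = 241.47 mm²); the cylinder at (6.5, -2.5) does not reach this height (z outside [1, 4]); the sphere at (9.5, 5) does not reach this height (|z−center|=11.300 > r=8.5); Combining (union): only the cone is present, so the union is just that shape — area = 241.47 mm². At z = 16.2: the cone is not intersected at this z (z outside [0, 11.5]); the cylinder at (6.5, -2.5) is absent (z outside [1, 4]); the sphere at (9.5, 5): section is a regular 24-gon, circumradius = √(r²−h²) = √(8.5²−0.7²) = 8.471 (area = (24/2)·8.471²·sin(360°/24) = 222.87 mm²); Taking the union: only the r=8.5 sphere at (9.5, 5) is present, so the union is just that shape — area = 222.87 mm². Checking containment: at z = 16.2 the cross-section extends beyond the z = 4.2 cross-section by about 162.53 mm².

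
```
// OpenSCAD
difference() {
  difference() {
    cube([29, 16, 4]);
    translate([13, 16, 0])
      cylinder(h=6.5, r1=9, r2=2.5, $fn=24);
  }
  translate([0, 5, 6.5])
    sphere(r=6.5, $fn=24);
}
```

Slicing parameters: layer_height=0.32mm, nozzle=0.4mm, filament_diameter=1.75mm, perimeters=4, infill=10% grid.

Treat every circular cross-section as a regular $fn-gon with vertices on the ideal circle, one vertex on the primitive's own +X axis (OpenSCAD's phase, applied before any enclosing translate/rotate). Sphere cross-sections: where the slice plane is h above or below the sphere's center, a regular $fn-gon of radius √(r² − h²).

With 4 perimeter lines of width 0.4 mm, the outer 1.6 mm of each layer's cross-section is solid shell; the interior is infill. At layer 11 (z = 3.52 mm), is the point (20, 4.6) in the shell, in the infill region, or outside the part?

infill

At z = 3.52 mm: the cube (footprint 29×16) is included at this height; the cone at (13, 16) (r1=9→r2=2.5) has section circumradius 5.480 here — a regular 24-gon; Taking the first minus the rest: starting from the 29×16 cube, the cone at (13, 16) partially overlaps it — only the 46.63 mm² overlap (of its 93.27 mm²) is removed, clipping the outline — 1 connected region; the r=6.5 sphere at (0, 5) slices to a regular 24-gon of circumradius 5.777 (√(r²−h²) with h=2.98 from center); Subtracting the remaining from the first: starting from that combined region, the r=6.5 sphere at (0, 5) partially overlaps it — only the 50.40 mm² overlap (of its 103.64 mm²) is removed, clipping the outline — 1 connected region. Overall, the cross-section is a single solid region. The nearest boundary edge runs (29.00, 0.00)→(2.89, 0.00); distance from the point to it = 4.60 mm. The point is inside the cross-section and 4.60 mm from the nearest boundary — more than the 1.6 mm shell width (4 × 0.4), so it's in the infill interior.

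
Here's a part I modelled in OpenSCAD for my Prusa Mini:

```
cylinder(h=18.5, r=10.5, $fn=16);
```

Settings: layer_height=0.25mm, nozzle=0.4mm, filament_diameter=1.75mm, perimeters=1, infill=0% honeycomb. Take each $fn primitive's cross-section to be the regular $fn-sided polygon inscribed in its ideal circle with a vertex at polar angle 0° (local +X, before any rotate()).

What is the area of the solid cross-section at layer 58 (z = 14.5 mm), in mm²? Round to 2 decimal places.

337.53 mm²

At z = 14.5 mm: the cylinder: section is a regular 16-gon, circumradius r=10.5 (area = (16/2)·10.500²·sin(360°/16) = 337.53 mm²). Overall, the cross-section is a single solid region. Net area = 337.53 mm².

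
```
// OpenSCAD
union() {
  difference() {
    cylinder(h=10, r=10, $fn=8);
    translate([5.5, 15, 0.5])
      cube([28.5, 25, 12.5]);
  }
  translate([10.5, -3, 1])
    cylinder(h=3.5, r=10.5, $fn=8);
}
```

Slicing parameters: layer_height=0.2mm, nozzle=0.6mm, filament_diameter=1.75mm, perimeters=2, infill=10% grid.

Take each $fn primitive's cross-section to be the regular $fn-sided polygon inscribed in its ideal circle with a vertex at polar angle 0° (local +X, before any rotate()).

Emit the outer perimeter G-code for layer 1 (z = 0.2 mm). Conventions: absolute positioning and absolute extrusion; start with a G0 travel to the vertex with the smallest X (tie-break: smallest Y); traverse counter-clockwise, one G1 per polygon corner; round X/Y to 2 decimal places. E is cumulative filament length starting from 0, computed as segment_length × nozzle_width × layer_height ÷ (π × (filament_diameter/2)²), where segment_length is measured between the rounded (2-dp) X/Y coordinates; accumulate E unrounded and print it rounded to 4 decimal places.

At z = 0.2 mm: the r=10 cylinder gives a regular 8-gon of circumradius 10 (constant along its height); the cube at (5.5, 15) does not reach this height (z outside [0.5, 13]); Subtracting the remaining from the first: none of the subtracted shapes is present at this height, so the r=10 cylinder is unchanged — 1 connected region; the cylinder at (10.5, -3) does not reach this height (z outside [1, 4.5]); Taking the union: only the result so far is present, so the union is just that shape — 1 connected region. The outline is a single polygon with 8 vertices. Extrusion per mm of travel: 0.6 × 0.2 / (π × 0.875²) = 0.049890. Accumulating E over each segment gives final E = 3.0545.

G0 X-10.00 Y0.00 Z0.20
G1 X-7.07 Y-7.07 E0.3818
G1 X0.00 Y-10.00 E0.7636
G1 X7.07 Y-7.07 E1.1454
G1 X10.00 Y0.00 E1.5273
G1 X7.07 Y7.07 E1.9091
G1 X0.00 Y10.00 E2.2909
G1 X-7.07 Y7.07 E2.6727
G1 X-10.00 Y0.00 E3.0545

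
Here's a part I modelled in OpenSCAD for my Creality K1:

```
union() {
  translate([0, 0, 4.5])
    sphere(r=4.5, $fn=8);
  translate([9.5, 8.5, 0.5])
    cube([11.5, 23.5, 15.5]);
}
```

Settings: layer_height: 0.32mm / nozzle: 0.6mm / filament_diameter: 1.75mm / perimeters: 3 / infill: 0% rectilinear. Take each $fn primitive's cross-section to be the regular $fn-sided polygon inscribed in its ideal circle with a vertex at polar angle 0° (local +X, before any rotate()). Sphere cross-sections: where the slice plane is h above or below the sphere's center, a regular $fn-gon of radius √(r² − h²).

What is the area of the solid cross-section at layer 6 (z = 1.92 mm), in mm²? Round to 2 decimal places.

At z = 1.92 mm: the sphere: section is a regular 8-gon, circumradius = √(r²−h²) = √(4.5²−2.58²) = 3.687 (area = (8/2)·3.687²·sin(360°/8) = 38.45 mm²); the cube at (9.5, 8.5) (footprint 11.5×23.5) is included at this height (area 270.25 mm²); Combining (union): the 2 present regions are separate (no shared area or edge), so areas and boundary lengths simply add and each stays a separate island — area = 308.70 mm². Overall, the cross-section has 2 separate islands. Net area = 308.70 mm².

308.70 mm²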